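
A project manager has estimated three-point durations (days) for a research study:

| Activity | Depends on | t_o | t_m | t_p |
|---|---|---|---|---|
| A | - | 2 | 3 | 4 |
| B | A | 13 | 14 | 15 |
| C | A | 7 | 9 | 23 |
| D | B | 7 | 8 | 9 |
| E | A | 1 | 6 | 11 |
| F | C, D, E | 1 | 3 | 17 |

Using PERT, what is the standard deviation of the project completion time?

te_A = (2 + 4·3 + 4)/6 = 18/6 = 3; σ²_A = ((4−2)/6)² = 0.111
te_B = (13 + 4·14 + 15)/6 = 84/6 = 14; σ²_B = ((15−13)/6)² = 0.111
te_C = (7 + 4·9 + 23)/6 = 66/6 = 11; σ²_C = ((23−7)/6)² = 7.111
te_D = (7 + 4·8 + 9)/6 = 48/6 = 8; σ²_D = ((9−7)/6)² = 0.111
te_E = (1 + 4·6 + 11)/6 = 36/6 = 6; σ²_E = ((11−1)/6)² = 2.778
te_F = (1 + 4·3 + 17)/6 = 30/6 = 5; σ²_F = ((17−1)/6)² = 7.111

Forward pass:
ES_A = 0; EF_A = 3
ES_B = 3; EF_B = 3+14 = 17
ES_C = 3; EF_C = 3+11 = 14
ES_D = 17; EF_D = 17+8 = 25
ES_E = 3; EF_E = 3+6 = 9
ES_F = max(EF_C=14, EF_D=25, EF_E=9) = 25; EF_F = 25+5 = 30
Expected project duration μ = 30 days. Critical path: A → B → D → F.

Variance along critical path = 0.111 + 0.111 + 0.111 + 7.111 = 7.444
σ = √7.444 = 2.728 days

2.73 days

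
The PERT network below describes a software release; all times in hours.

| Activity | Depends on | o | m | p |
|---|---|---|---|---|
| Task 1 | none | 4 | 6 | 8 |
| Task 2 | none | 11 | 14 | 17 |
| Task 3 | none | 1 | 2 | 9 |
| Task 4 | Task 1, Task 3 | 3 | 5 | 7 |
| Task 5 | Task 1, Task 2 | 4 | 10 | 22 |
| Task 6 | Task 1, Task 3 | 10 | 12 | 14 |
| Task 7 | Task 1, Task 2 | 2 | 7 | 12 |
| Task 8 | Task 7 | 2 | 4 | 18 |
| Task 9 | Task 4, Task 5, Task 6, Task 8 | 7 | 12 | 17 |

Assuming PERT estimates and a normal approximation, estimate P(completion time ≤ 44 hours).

0.912

te_Task 1 = (4 + 4·6 + 8)/6 = 36/6 = 6; σ²_Task 1 = ((8−4)/6)² = 0.444
te_Task 2 = (11 + 4·14 + 17)/6 = 84/6 = 14; σ²_Task 2 = ((17−11)/6)² = 1.000
te_Task 3 = (1 + 4·2 + 9)/6 = 18/6 = 3; σ²_Task 3 = ((9−1)/6)² = 1.778
te_Task 4 = (3 + 4·5 + 7)/6 = 30/6 = 5; σ²_Task 4 = ((7−3)/6)² = 0.444
te_Task 5 = (4 + 4·10 + 22)/6 = 66/6 = 11; σ²_Task 5 = ((22−4)/6)² = 9.000
te_Task 6 = (10 + 4·12 + 14)/6 = 72/6 = 12; σ²_Task 6 = ((14−10)/6)² = 0.444
te_Task 7 = (2 + 4·7 + 12)/6 = 42/6 = 7; σ²_Task 7 = ((12−2)/6)² = 2.778
te_Task 8 = (2 + 4·4 + 18)/6 = 36/6 = 6; σ²_Task 8 = ((18−2)/6)² = 7.111
te_Task 9 = (7 + 4·12 + 17)/6 = 72/6 = 12; σ²_Task 9 = ((17−7)/6)² = 2.778

Forward pass:
ES_Task 1 = 0; EF_Task 1 = 6
ES_Task 2 = 0; EF_Task 2 = 14
ES_Task 3 = 0; EF_Task 3 = 3
ES_Task 4 = max(EF_Task 1=6, EF_Task 3=3) = 6; EF_Task 4 = 6+5 = 11
ES_Task 5 = max(EF_Task 1=6, EF_Task 2=14) = 14; EF_Task 5 = 14+11 = 25
ES_Task 6 = max(EF_Task 1=6, EF_Task 3=3) = 6; EF_Task 6 = 6+12 = 18
ES_Task 7 = max(EF_Task 1=6, EF_Task 2=14) = 14; EF_Task 7 = 14+7 = 21
ES_Task 8 = 21; EF_Task 8 = 21+6 = 27
ES_Task 9 = max(EF_Task 4=11, EF_Task 5=25, EF_Task 6=18, EF_Task 8=27) = 27; EF_Task 9 = 27+12 = 39
Expected project duration μ = 39 hours. Critical path: Task 2 → Task 7 → Task 8 → Task 9.

Variance along critical path = 1.000 + 2.778 + 7.111 + 2.778 = 13.667; σ = √13.667 = 3.697 hours.
Z = (44 − 39) / 3.697 = 1.353
P(T ≤ 44) = Φ(1.353) ≈ 0.912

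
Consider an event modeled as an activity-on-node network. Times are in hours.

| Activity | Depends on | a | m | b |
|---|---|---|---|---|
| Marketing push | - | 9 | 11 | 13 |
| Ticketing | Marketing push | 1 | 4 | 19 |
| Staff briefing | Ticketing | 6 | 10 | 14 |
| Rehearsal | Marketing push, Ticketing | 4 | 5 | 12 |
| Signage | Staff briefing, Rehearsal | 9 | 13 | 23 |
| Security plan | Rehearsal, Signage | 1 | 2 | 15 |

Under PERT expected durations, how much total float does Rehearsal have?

te_Marketing push = (9 + 4·11 + 13)/6 = 66/6 = 11
te_Ticketing = (1 + 4·4 + 19)/6 = 36/6 = 6
te_Staff briefing = (6 + 4·10 + 14)/6 = 60/6 = 10
te_Rehearsal = (4 + 4·5 + 12)/6 = 36/6 = 6
te_Signage = (9 + 4·13 + 23)/6 = 84/6 = 14
te_Security plan = (1 + 4·2 + 15)/6 = 24/6 = 4

Forward pass:
ES_Marketing push = 0; EF_Marketing push = 11
ES_Ticketing = 11; EF_Ticketing = 11+6 = 17
ES_Staff briefing = 17; EF_Staff briefing = 17+10 = 27
ES_Rehearsal = max(EF_Marketing push=11, EF_Ticketing=17) = 17; EF_Rehearsal = 17+6 = 23
ES_Signage = max(EF_Staff briefing=27, EF_Rehearsal=23) = 27; EF_Signage = 27+14 = 41
ES_Security plan = max(EF_Rehearsal=23, EF_Signage=41) = 41; EF_Security plan = 41+4 = 45
Expected project duration μ = 45 hours. Critical path: Marketing push → Ticketing → Staff briefing → Signage → Security plan.

Backward pass:
LF_Security plan = 45; LS_Security plan = 45−4 = 41
LF_Signage = LS_Security plan = 41; LS_Signage = 41−14 = 27
LF_Rehearsal = min(LS_Signage=27, LS_Security plan=41) = 27; LS_Rehearsal = 27−6 = 21
LF_Staff briefing = LS_Signage = 27; LS_Staff briefing = 27−10 = 17
LF_Ticketing = min(LS_Staff briefing=17, LS_Rehearsal=21) = 17; LS_Ticketing = 17−6 = 11
LF_Marketing push = min(LS_Ticketing=11, LS_Rehearsal=21) = 11; LS_Marketing push = 11−11 = 0
Slack_Rehearsal = LS_Rehearsal − ES_Rehearsal = 21 − 17 = 4

4 hours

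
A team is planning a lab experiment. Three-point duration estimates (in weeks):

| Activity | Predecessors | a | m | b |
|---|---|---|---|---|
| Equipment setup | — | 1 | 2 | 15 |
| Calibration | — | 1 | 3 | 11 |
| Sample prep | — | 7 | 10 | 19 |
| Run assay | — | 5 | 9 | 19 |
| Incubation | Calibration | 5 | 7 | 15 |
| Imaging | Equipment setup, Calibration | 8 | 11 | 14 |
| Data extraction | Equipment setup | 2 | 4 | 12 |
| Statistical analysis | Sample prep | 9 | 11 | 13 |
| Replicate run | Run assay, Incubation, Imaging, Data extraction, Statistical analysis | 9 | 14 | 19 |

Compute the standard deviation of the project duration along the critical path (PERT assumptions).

2.69 weeks

te_Equipment setup = (1 + 4·2 + 15)/6 = 24/6 = 4; σ²_Equipment setup = ((15−1)/6)² = 5.444
te_Calibration = (1 + 4·3 + 11)/6 = 24/6 = 4; σ²_Calibration = ((11−1)/6)² = 2.778
te_Sample prep = (7 + 4·10 + 19)/6 = 66/6 = 11; σ²_Sample prep = ((19−7)/6)² = 4.000
te_Run assay = (5 + 4·9 + 19)/6 = 60/6 = 10; σ²_Run assay = ((19−5)/6)² = 5.444
te_Incubation = (5 + 4·7 + 15)/6 = 48/6 = 8; σ²_Incubation = ((15−5)/6)² = 2.778
te_Imaging = (8 + 4·11 + 14)/6 = 66/6 = 11; σ²_Imaging = ((14−8)/6)² = 1.000
te_Data extraction = (2 + 4·4 + 12)/6 = 30/6 = 5; σ²_Data extraction = ((12−2)/6)² = 2.778
te_Statistical analysis = (9 + 4·11 + 13)/6 = 66/6 = 11; σ²_Statistical analysis = ((13−9)/6)² = 0.444
te_Replicate run = (9 + 4·14 + 19)/6 = 84/6 = 14; σ²_Replicate run = ((19−9)/6)² = 2.778

Forward pass:
ES_Equipment setup = 0; EF_Equipment setup = 4
ES_Calibration = 0; EF_Calibration = 4
ES_Sample prep = 0; EF_Sample prep = 11
ES_Run assay = 0; EF_Run assay = 10
ES_Incubation = 4; EF_Incubation = 4+8 = 12
ES_Imaging = max(EF_Equipment setup=4, EF_Calibration=4) = 4; EF_Imaging = 4+11 = 15
ES_Data extraction = 4; EF_Data extraction = 4+5 = 9
ES_Statistical analysis = 11; EF_Statistical analysis = 11+11 = 22
ES_Replicate run = max(EF_Run assay=10, EF_Incubation=12, EF_Imaging=15, EF_Data extraction=9, EF_Statistical analysis=22) = 22; EF_Replicate run = 22+14 = 36
Expected project duration μ = 36 weeks. Critical path: Sample prep → Statistical analysis → Replicate run.

Variance along critical path = 4.000 + 0.444 + 2.778 = 7.222
σ = √7.222 = 2.687 weeks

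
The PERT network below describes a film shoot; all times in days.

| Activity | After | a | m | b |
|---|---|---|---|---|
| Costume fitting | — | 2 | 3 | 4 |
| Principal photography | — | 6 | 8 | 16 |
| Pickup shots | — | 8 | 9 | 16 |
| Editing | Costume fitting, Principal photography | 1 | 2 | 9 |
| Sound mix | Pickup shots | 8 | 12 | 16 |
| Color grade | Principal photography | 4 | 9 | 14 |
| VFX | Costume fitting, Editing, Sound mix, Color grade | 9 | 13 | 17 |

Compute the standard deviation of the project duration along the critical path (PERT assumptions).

2.31 days

te_Costume fitting = (2 + 4·3 + 4)/6 = 18/6 = 3; σ²_Costume fitting = ((4−2)/6)² = 0.111
te_Principal photography = (6 + 4·8 + 16)/6 = 54/6 = 9; σ²_Principal photography = ((16−6)/6)² = 2.778
te_Pickup shots = (8 + 4·9 + 16)/6 = 60/6 = 10; σ²_Pickup shots = ((16−8)/6)² = 1.778
te_Editing = (1 + 4·2 + 9)/6 = 18/6 = 3; σ²_Editing = ((9−1)/6)² = 1.778
te_Sound mix = (8 + 4·12 + 16)/6 = 72/6 = 12; σ²_Sound mix = ((16−8)/6)² = 1.778
te_Color grade = (4 + 4·9 + 14)/6 = 54/6 = 9; σ²_Color grade = ((14−4)/6)² = 2.778
te_VFX = (9 + 4·13 + 17)/6 = 78/6 = 13; σ²_VFX = ((17−9)/6)² = 1.778

Forward pass:
ES_Costume fitting = 0; EF_Costume fitting = 3
ES_Principal photography = 0; EF_Principal photography = 9
ES_Pickup shots = 0; EF_Pickup shots = 10
ES_Editing = max(EF_Costume fitting=3, EF_Principal photography=9) = 9; EF_Editing = 9+3 = 12
ES_Sound mix = 10; EF_Sound mix = 10+12 = 22
ES_Color grade = 9; EF_Color grade = 9+9 = 18
ES_VFX = max(EF_Costume fitting=3, EF_Editing=12, EF_Sound mix=22, EF_Color grade=18) = 22; EF_VFX = 22+13 = 35
Expected project duration μ = 35 days. Critical path: Pickup shots → Sound mix → VFX.

Variance along critical path = 1.778 + 1.778 + 1.778 = 5.333
σ = √5.333 = 2.309 days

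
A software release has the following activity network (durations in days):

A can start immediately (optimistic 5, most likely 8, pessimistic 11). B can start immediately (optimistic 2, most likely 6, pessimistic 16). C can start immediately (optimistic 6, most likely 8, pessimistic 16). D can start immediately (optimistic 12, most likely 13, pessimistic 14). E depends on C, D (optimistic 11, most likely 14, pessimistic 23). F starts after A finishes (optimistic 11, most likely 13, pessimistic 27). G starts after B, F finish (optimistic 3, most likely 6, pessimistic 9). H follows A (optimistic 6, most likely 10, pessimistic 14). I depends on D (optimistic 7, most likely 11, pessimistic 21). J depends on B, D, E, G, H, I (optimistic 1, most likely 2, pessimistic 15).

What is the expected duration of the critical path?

te_A = (5 + 4·8 + 11)/6 = 48/6 = 8
te_B = (2 + 4·6 + 16)/6 = 42/6 = 7
te_C = (6 + 4·8 + 16)/6 = 54/6 = 9
te_D = (12 + 4·13 + 14)/6 = 78/6 = 13
te_E = (11 + 4·14 + 23)/6 = 90/6 = 15
te_F = (11 + 4·13 + 27)/6 = 90/6 = 15
te_G = (3 + 4·6 + 9)/6 = 36/6 = 6
te_H = (6 + 4·10 + 14)/6 = 60/6 = 10
te_I = (7 + 4·11 + 21)/6 = 72/6 = 12
te_J = (1 + 4·2 + 15)/6 = 24/6 = 4

Forward pass:
ES_A = 0; EF_A = 8
ES_B = 0; EF_B = 7
ES_C = 0; EF_C = 9
ES_D = 0; EF_D = 13
ES_E = max(EF_C=9, EF_D=13) = 13; EF_E = 13+15 = 28
ES_F = 8; EF_F = 8+15 = 23
ES_G = max(EF_B=7, EF_F=23) = 23; EF_G = 23+6 = 29
ES_H = 8; EF_H = 8+10 = 18
ES_I = 13; EF_I = 13+12 = 25
ES_J = max(EF_B=7, EF_D=13, EF_E=28, EF_G=29, EF_H=18, EF_I=25) = 29; EF_J = 29+4 = 33
Expected project duration μ = 33 days. Critical path: A → F → G → J.

33 days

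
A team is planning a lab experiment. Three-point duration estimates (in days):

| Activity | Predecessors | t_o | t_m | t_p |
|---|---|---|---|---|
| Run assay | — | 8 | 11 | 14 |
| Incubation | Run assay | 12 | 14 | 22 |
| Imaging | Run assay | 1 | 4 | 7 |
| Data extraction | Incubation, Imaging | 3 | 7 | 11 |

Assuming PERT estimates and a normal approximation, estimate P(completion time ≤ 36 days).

te_Run assay = (8 + 4·11 + 14)/6 = 66/6 = 11; σ²_Run assay = ((14−8)/6)² = 1.000
te_Incubation = (12 + 4·14 + 22)/6 = 90/6 = 15; σ²_Incubation = ((22−12)/6)² = 2.778
te_Imaging = (1 + 4·4 + 7)/6 = 24/6 = 4; σ²_Imaging = ((7−1)/6)² = 1.000
te_Data extraction = (3 + 4·7 + 11)/6 = 42/6 = 7; σ²_Data extraction = ((11−3)/6)² = 1.778

Forward pass:
ES_Run assay = 0; EF_Run assay = 11
ES_Incubation = 11; EF_Incubation = 11+15 = 26
ES_Imaging = 11; EF_Imaging = 11+4 = 15
ES_Data extraction = max(EF_Incubation=26, EF_Imaging=15) = 26; EF_Data extraction = 26+7 = 33
Expected project duration μ = 33 days. Critical path: Run assay → Incubation → Data extraction.

Variance along critical path = 1.000 + 2.778 + 1.778 = 5.556; σ = √5.556 = 2.357 days.
Z = (36 − 33) / 2.357 = 1.273
P(T ≤ 36) = Φ(1.273) ≈ 0.898

0.898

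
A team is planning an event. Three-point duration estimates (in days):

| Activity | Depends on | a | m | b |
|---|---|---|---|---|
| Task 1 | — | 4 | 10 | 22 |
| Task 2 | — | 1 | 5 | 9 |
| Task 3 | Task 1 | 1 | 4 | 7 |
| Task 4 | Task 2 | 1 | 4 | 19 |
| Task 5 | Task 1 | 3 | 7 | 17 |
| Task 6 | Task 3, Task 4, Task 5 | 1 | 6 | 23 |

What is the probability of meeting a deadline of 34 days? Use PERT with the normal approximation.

0.907

te_Task 1 = (4 + 4·10 + 22)/6 = 66/6 = 11; σ²_Task 1 = ((22−4)/6)² = 9.000
te_Task 2 = (1 + 4·5 + 9)/6 = 30/6 = 5; σ²_Task 2 = ((9−1)/6)² = 1.778
te_Task 3 = (1 + 4·4 + 7)/6 = 24/6 = 4; σ²_Task 3 = ((7−1)/6)² = 1.000
te_Task 4 = (1 + 4·4 + 19)/6 = 36/6 = 6; σ²_Task 4 = ((19−1)/6)² = 9.000
te_Task 5 = (3 + 4·7 + 17)/6 = 48/6 = 8; σ²_Task 5 = ((17−3)/6)² = 5.444
te_Task 6 = (1 + 4·6 + 23)/6 = 48/6 = 8; σ²_Task 6 = ((23−1)/6)² = 13.444

Forward pass:
ES_Task 1 = 0; EF_Task 1 = 11
ES_Task 2 = 0; EF_Task 2 = 5
ES_Task 3 = 11; EF_Task 3 = 11+4 = 15
ES_Task 4 = 5; EF_Task 4 = 5+6 = 11
ES_Task 5 = 11; EF_Task 5 = 11+8 = 19
ES_Task 6 = max(EF_Task 3=15, EF_Task 4=11, EF_Task 5=19) = 19; EF_Task 6 = 19+8 = 27
Expected project duration μ = 27 days. Critical path: Task 1 → Task 5 → Task 6.

Variance along critical path = 9.000 + 5.444 + 13.444 = 27.889; σ = √27.889 = 5.281 days.
Z = (34 − 27) / 5.281 = 1.326
P(T ≤ 34) = Φ(1.326) ≈ 0.907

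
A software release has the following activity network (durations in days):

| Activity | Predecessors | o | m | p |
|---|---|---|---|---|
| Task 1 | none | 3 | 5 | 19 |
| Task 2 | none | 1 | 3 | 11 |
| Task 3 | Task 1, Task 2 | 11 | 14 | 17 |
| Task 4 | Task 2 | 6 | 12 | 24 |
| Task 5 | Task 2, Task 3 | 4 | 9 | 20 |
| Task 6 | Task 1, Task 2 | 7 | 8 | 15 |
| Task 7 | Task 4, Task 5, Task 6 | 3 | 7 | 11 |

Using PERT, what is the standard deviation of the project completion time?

te_Task 1 = (3 + 4·5 + 19)/6 = 42/6 = 7; σ²_Task 1 = ((19−3)/6)² = 7.111
te_Task 2 = (1 + 4·3 + 11)/6 = 24/6 = 4; σ²_Task 2 = ((11−1)/6)² = 2.778
te_Task 3 = (11 + 4·14 + 17)/6 = 84/6 = 14; σ²_Task 3 = ((17−11)/6)² = 1.000
te_Task 4 = (6 + 4·12 + 24)/6 = 78/6 = 13; σ²_Task 4 = ((24−6)/6)² = 9.000
te_Task 5 = (4 + 4·9 + 20)/6 = 60/6 = 10; σ²_Task 5 = ((20−4)/6)² = 7.111
te_Task 6 = (7 + 4·8 + 15)/6 = 54/6 = 9; σ²_Task 6 = ((15−7)/6)² = 1.778
te_Task 7 = (3 + 4·7 + 11)/6 = 42/6 = 7; σ²_Task 7 = ((11−3)/6)² = 1.778

Forward pass:
ES_Task 1 = 0; EF_Task 1 = 7
ES_Task 2 = 0; EF_Task 2 = 4
ES_Task 3 = max(EF_Task 1=7, EF_Task 2=4) = 7; EF_Task 3 = 7+14 = 21
ES_Task 4 = 4; EF_Task 4 = 4+13 = 17
ES_Task 5 = max(EF_Task 2=4, EF_Task 3=21) = 21; EF_Task 5 = 21+10 = 31
ES_Task 6 = max(EF_Task 1=7, EF_Task 2=4) = 7; EF_Task 6 = 7+9 = 16
ES_Task 7 = max(EF_Task 4=17, EF_Task 5=31, EF_Task 6=16) = 31; EF_Task 7 = 31+7 = 38
Expected project duration μ = 38 days. Critical path: Task 1 → Task 3 → Task 5 → Task 7.

Variance along critical path = 7.111 + 1.000 + 7.111 + 1.778 = 17.000
σ = √17.000 = 4.123 days

4.12 days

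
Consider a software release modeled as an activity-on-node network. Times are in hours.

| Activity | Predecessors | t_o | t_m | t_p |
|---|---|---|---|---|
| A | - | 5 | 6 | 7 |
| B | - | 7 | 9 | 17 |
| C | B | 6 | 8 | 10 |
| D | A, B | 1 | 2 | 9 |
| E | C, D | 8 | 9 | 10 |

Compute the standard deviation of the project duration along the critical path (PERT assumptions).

te_A = (5 + 4·6 + 7)/6 = 36/6 = 6; σ²_A = ((7−5)/6)² = 0.111
te_B = (7 + 4·9 + 17)/6 = 60/6 = 10; σ²_B = ((17−7)/6)² = 2.778
te_C = (6 + 4·8 + 10)/6 = 48/6 = 8; σ²_C = ((10−6)/6)² = 0.444
te_D = (1 + 4·2 + 9)/6 = 18/6 = 3; σ²_D = ((9−1)/6)² = 1.778
te_E = (8 + 4·9 + 10)/6 = 54/6 = 9; σ²_E = ((10−8)/6)² = 0.111

Forward pass:
ES_A = 0; EF_A = 6
ES_B = 0; EF_B = 10
ES_C = 10; EF_C = 10+8 = 18
ES_D = max(EF_A=6, EF_B=10) = 10; EF_D = 10+3 = 13
ES_E = max(EF_C=18, EF_D=13) = 18; EF_E = 18+9 = 27
Expected project duration μ = 27 hours. Critical path: B → C → E.

Variance along critical path = 2.778 + 0.444 + 0.111 = 3.333
σ = √3.333 = 1.826 hours

1.83 hours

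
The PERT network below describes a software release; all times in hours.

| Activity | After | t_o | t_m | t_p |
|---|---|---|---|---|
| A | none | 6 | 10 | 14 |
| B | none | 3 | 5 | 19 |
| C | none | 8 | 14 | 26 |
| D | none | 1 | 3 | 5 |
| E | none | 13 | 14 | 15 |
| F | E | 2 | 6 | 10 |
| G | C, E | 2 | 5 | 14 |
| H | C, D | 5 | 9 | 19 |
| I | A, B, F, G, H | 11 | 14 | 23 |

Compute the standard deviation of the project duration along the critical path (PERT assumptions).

4.29 hours

te_A = (6 + 4·10 + 14)/6 = 60/6 = 10; σ²_A = ((14−6)/6)² = 1.778
te_B = (3 + 4·5 + 19)/6 = 42/6 = 7; σ²_B = ((19−3)/6)² = 7.111
te_C = (8 + 4·14 + 26)/6 = 90/6 = 15; σ²_C = ((26−8)/6)² = 9.000
te_D = (1 + 4·3 + 5)/6 = 18/6 = 3; σ²_D = ((5−1)/6)² = 0.444
te_E = (13 + 4·14 + 15)/6 = 84/6 = 14; σ²_E = ((15−13)/6)² = 0.111
te_F = (2 + 4·6 + 10)/6 = 36/6 = 6; σ²_F = ((10−2)/6)² = 1.778
te_G = (2 + 4·5 + 14)/6 = 36/6 = 6; σ²_G = ((14−2)/6)² = 4.000
te_H = (5 + 4·9 + 19)/6 = 60/6 = 10; σ²_H = ((19−5)/6)² = 5.444
te_I = (11 + 4·14 + 23)/6 = 90/6 = 15; σ²_I = ((23−11)/6)² = 4.000

Forward pass:
ES_A = 0; EF_A = 10
ES_B = 0; EF_B = 7
ES_C = 0; EF_C = 15
ES_D = 0; EF_D = 3
ES_E = 0; EF_E = 14
ES_F = 14; EF_F = 14+6 = 20
ES_G = max(EF_C=15, EF_E=14) = 15; EF_G = 15+6 = 21
ES_H = max(EF_C=15, EF_D=3) = 15; EF_H = 15+10 = 25
ES_I = max(EF_A=10, EF_B=7, EF_F=20, EF_G=21, EF_H=25) = 25; EF_I = 25+15 = 40
Expected project duration μ = 40 hours. Critical path: C → H → I.

Variance along critical path = 9.000 + 5.444 + 4.000 = 18.444
σ = √18.444 = 4.295 hours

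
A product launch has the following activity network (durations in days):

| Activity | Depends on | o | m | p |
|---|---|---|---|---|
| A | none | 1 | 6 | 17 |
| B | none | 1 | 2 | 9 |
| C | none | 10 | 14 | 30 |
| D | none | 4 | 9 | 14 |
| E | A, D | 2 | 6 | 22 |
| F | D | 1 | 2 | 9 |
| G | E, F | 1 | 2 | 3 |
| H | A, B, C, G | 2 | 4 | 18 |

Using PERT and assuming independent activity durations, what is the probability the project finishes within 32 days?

te_A = (1 + 4·6 + 17)/6 = 42/6 = 7; σ²_A = ((17−1)/6)² = 7.111
te_B = (1 + 4·2 + 9)/6 = 18/6 = 3; σ²_B = ((9−1)/6)² = 1.778
te_C = (10 + 4·14 + 30)/6 = 96/6 = 16; σ²_C = ((30−10)/6)² = 11.111
te_D = (4 + 4·9 + 14)/6 = 54/6 = 9; σ²_D = ((14−4)/6)² = 2.778
te_E = (2 + 4·6 + 22)/6 = 48/6 = 8; σ²_E = ((22−2)/6)² = 11.111
te_F = (1 + 4·2 + 9)/6 = 18/6 = 3; σ²_F = ((9−1)/6)² = 1.778
te_G = (1 + 4·2 + 3)/6 = 12/6 = 2; σ²_G = ((3−1)/6)² = 0.111
te_H = (2 + 4·4 + 18)/6 = 36/6 = 6; σ²_H = ((18−2)/6)² = 7.111

Forward pass:
ES_A = 0; EF_A = 7
ES_B = 0; EF_B = 3
ES_C = 0; EF_C = 16
ES_D = 0; EF_D = 9
ES_E = max(EF_A=7, EF_D=9) = 9; EF_E = 9+8 = 17
ES_F = 9; EF_F = 9+3 = 12
ES_G = max(EF_E=17, EF_F=12) = 17; EF_G = 17+2 = 19
ES_H = max(EF_A=7, EF_B=3, EF_C=16, EF_G=19) = 19; EF_H = 19+6 = 25
Expected project duration μ = 25 days. Critical path: D → E → G → H.

Variance along critical path = 2.778 + 11.111 + 0.111 + 7.111 = 21.111; σ = √21.111 = 4.595 days.
Z = (32 − 25) / 4.595 = 1.524
P(T ≤ 32) = Φ(1.524) ≈ 0.936

0.936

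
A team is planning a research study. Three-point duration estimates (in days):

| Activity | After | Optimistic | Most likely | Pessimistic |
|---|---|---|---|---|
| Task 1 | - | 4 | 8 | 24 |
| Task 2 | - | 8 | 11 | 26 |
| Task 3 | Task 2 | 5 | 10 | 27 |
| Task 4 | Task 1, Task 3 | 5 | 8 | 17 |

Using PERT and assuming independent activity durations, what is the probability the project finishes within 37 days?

0.720

te_Task 1 = (4 + 4·8 + 24)/6 = 60/6 = 10; σ²_Task 1 = ((24−4)/6)² = 11.111
te_Task 2 = (8 + 4·11 + 26)/6 = 78/6 = 13; σ²_Task 2 = ((26−8)/6)² = 9.000
te_Task 3 = (5 + 4·10 + 27)/6 = 72/6 = 12; σ²_Task 3 = ((27−5)/6)² = 13.444
te_Task 4 = (5 + 4·8 + 17)/6 = 54/6 = 9; σ²_Task 4 = ((17−5)/6)² = 4.000

Forward pass:
ES_Task 1 = 0; EF_Task 1 = 10
ES_Task 2 = 0; EF_Task 2 = 13
ES_Task 3 = 13; EF_Task 3 = 13+12 = 25
ES_Task 4 = max(EF_Task 1=10, EF_Task 3=25) = 25; EF_Task 4 = 25+9 = 34
Expected project duration μ = 34 days. Critical path: Task 2 → Task 3 → Task 4.

Variance along critical path = 9.000 + 13.444 + 4.000 = 26.444; σ = √26.444 = 5.142 days.
Z = (37 − 34) / 5.142 = 0.583
P(T ≤ 37) = Φ(0.583) ≈ 0.720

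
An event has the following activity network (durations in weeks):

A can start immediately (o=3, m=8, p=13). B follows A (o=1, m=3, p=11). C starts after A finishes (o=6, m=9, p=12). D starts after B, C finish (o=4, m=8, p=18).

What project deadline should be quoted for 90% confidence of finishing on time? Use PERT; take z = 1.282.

te_A = (3 + 4·8 + 13)/6 = 48/6 = 8; σ²_A = ((13−3)/6)² = 2.778
te_B = (1 + 4·3 + 11)/6 = 24/6 = 4; σ²_B = ((11−1)/6)² = 2.778
te_C = (6 + 4·9 + 12)/6 = 54/6 = 9; σ²_C = ((12−6)/6)² = 1.000
te_D = (4 + 4·8 + 18)/6 = 54/6 = 9; σ²_D = ((18−4)/6)² = 5.444

Forward pass:
ES_A = 0; EF_A = 8
ES_B = 8; EF_B = 8+4 = 12
ES_C = 8; EF_C = 8+9 = 17
ES_D = max(EF_B=12, EF_C=17) = 17; EF_D = 17+9 = 26
Expected project duration μ = 26 weeks. Critical path: A → C → D.

Variance along critical path = 2.778 + 1.000 + 5.444 = 9.222; σ = 3.037 weeks.
D = μ + z·σ = 26 + 1.282·3.037 = 29.9 weeks

29.9 weeks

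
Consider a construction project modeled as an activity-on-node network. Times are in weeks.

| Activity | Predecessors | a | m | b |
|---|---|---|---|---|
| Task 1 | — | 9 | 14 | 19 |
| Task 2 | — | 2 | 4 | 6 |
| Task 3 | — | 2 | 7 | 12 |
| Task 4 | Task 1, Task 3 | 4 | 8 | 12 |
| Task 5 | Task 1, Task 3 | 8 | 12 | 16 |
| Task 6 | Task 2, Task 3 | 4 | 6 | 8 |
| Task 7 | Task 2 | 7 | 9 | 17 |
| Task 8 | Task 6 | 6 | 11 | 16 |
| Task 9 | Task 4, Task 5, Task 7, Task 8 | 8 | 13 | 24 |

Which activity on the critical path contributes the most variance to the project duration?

te_Task 1 = (9 + 4·14 + 19)/6 = 84/6 = 14; σ²_Task 1 = ((19−9)/6)² = 2.778
te_Task 2 = (2 + 4·4 + 6)/6 = 24/6 = 4; σ²_Task 2 = ((6−2)/6)² = 0.444
te_Task 3 = (2 + 4·7 + 12)/6 = 42/6 = 7; σ²_Task 3 = ((12−2)/6)² = 2.778
te_Task 4 = (4 + 4·8 + 12)/6 = 48/6 = 8; σ²_Task 4 = ((12−4)/6)² = 1.778
te_Task 5 = (8 + 4·12 + 16)/6 = 72/6 = 12; σ²_Task 5 = ((16−8)/6)² = 1.778
te_Task 6 = (4 + 4·6 + 8)/6 = 36/6 = 6; σ²_Task 6 = ((8−4)/6)² = 0.444
te_Task 7 = (7 + 4·9 + 17)/6 = 60/6 = 10; σ²_Task 7 = ((17−7)/6)² = 2.778
te_Task 8 = (6 + 4·11 + 16)/6 = 66/6 = 11; σ²_Task 8 = ((16−6)/6)² = 2.778
te_Task 9 = (8 + 4·13 + 24)/6 = 84/6 = 14; σ²_Task 9 = ((24−8)/6)² = 7.111

Forward pass:
ES_Task 1 = 0; EF_Task 1 = 14
ES_Task 2 = 0; EF_Task 2 = 4
ES_Task 3 = 0; EF_Task 3 = 7
ES_Task 4 = max(EF_Task 1=14, EF_Task 3=7) = 14; EF_Task 4 = 14+8 = 22
ES_Task 5 = max(EF_Task 1=14, EF_Task 3=7) = 14; EF_Task 5 = 14+12 = 26
ES_Task 6 = max(EF_Task 2=4, EF_Task 3=7) = 7; EF_Task 6 = 7+6 = 13
ES_Task 7 = 4; EF_Task 7 = 4+10 = 14
ES_Task 8 = 13; EF_Task 8 = 13+11 = 24
ES_Task 9 = max(EF_Task 4=22, EF_Task 5=26, EF_Task 7=14, EF_Task 8=24) = 26; EF_Task 9 = 26+14 = 40
Expected project duration μ = 40 weeks. Critical path: Task 1 → Task 5 → Task 9.

Variances on critical path: σ²_Task 1=2.778, σ²_Task 5=1.778, σ²_Task 9=7.111.
Largest is σ²_Task 9 = 7.111.

Task 9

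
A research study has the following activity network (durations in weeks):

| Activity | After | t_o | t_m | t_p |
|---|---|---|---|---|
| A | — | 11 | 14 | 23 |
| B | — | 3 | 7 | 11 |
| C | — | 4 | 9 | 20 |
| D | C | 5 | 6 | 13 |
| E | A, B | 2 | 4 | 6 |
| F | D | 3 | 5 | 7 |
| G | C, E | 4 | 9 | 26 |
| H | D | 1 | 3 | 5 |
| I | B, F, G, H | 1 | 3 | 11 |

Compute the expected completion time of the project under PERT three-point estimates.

te_A = (11 + 4·14 + 23)/6 = 90/6 = 15
te_B = (3 + 4·7 + 11)/6 = 42/6 = 7
te_C = (4 + 4·9 + 20)/6 = 60/6 = 10
te_D = (5 + 4·6 + 13)/6 = 42/6 = 7
te_E = (2 + 4·4 + 6)/6 = 24/6 = 4
te_F = (3 + 4·5 + 7)/6 = 30/6 = 5
te_G = (4 + 4·9 + 26)/6 = 66/6 = 11
te_H = (1 + 4·3 + 5)/6 = 18/6 = 3
te_I = (1 + 4·3 + 11)/6 = 24/6 = 4

Forward pass:
ES_A = 0; EF_A = 15
ES_B = 0; EF_B = 7
ES_C = 0; EF_C = 10
ES_D = 10; EF_D = 10+7 = 17
ES_E = max(EF_A=15, EF_B=7) = 15; EF_E = 15+4 = 19
ES_F = 17; EF_F = 17+5 = 22
ES_G = max(EF_C=10, EF_E=19) = 19; EF_G = 19+11 = 30
ES_H = 17; EF_H = 17+3 = 20
ES_I = max(EF_B=7, EF_F=22, EF_G=30, EF_H=20) = 30; EF_I = 30+4 = 34
Expected project duration μ = 34 weeks. Critical path: A → E → G → I.

34 weeks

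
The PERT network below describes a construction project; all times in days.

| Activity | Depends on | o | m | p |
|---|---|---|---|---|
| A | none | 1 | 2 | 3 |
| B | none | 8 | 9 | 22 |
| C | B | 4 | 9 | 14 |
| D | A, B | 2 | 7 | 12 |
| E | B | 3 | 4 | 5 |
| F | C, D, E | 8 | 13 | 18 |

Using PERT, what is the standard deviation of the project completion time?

3.32 days

te_A = (1 + 4·2 + 3)/6 = 12/6 = 2; σ²_A = ((3−1)/6)² = 0.111
te_B = (8 + 4·9 + 22)/6 = 66/6 = 11; σ²_B = ((22−8)/6)² = 5.444
te_C = (4 + 4·9 + 14)/6 = 54/6 = 9; σ²_C = ((14−4)/6)² = 2.778
te_D = (2 + 4·7 + 12)/6 = 42/6 = 7; σ²_D = ((12−2)/6)² = 2.778
te_E = (3 + 4·4 + 5)/6 = 24/6 = 4; σ²_E = ((5−3)/6)² = 0.111
te_F = (8 + 4·13 + 18)/6 = 78/6 = 13; σ²_F = ((18−8)/6)² = 2.778

Forward pass:
ES_A = 0; EF_A = 2
ES_B = 0; EF_B = 11
ES_C = 11; EF_C = 11+9 = 20
ES_D = max(EF_A=2, EF_B=11) = 11; EF_D = 11+7 = 18
ES_E = 11; EF_E = 11+4 = 15
ES_F = max(EF_C=20, EF_D=18, EF_E=15) = 20; EF_F = 20+13 = 33
Expected project duration μ = 33 days. Critical path: B → C → F.

Variance along critical path = 5.444 + 2.778 + 2.778 = 11.000
σ = √11.000 = 3.317 days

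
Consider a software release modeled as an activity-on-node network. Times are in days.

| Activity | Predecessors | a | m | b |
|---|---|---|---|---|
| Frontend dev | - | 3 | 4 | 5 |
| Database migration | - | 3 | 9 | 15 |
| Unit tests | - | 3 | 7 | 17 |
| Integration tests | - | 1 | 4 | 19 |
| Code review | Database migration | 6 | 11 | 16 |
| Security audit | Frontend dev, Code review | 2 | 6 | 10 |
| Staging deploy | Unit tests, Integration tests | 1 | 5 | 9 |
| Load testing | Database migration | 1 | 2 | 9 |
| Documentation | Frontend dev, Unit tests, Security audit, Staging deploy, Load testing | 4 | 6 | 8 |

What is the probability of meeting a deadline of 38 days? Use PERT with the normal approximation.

te_Frontend dev = (3 + 4·4 + 5)/6 = 24/6 = 4; σ²_Frontend dev = ((5−3)/6)² = 0.111
te_Database migration = (3 + 4·9 + 15)/6 = 54/6 = 9; σ²_Database migration = ((15−3)/6)² = 4.000
te_Unit tests = (3 + 4·7 + 17)/6 = 48/6 = 8; σ²_Unit tests = ((17−3)/6)² = 5.444
te_Integration tests = (1 + 4·4 + 19)/6 = 36/6 = 6; σ²_Integration tests = ((19−1)/6)² = 9.000
te_Code review = (6 + 4·11 + 16)/6 = 66/6 = 11; σ²_Code review = ((16−6)/6)² = 2.778
te_Security audit = (2 + 4·6 + 10)/6 = 36/6 = 6; σ²_Security audit = ((10−2)/6)² = 1.778
te_Staging deploy = (1 + 4·5 + 9)/6 = 30/6 = 5; σ²_Staging deploy = ((9−1)/6)² = 1.778
te_Load testing = (1 + 4·2 + 9)/6 = 18/6 = 3; σ²_Load testing = ((9−1)/6)² = 1.778
te_Documentation = (4 + 4·6 + 8)/6 = 36/6 = 6; σ²_Documentation = ((8−4)/6)² = 0.444

Forward pass:
ES_Frontend dev = 0; EF_Frontend dev = 4
ES_Database migration = 0; EF_Database migration = 9
ES_Unit tests = 0; EF_Unit tests = 8
ES_Integration tests = 0; EF_Integration tests = 6
ES_Code review = 9; EF_Code review = 9+11 = 20
ES_Security audit = max(EF_Frontend dev=4, EF_Code review=20) = 20; EF_Security audit = 20+6 = 26
ES_Staging deploy = max(EF_Unit tests=8, EF_Integration tests=6) = 8; EF_Staging deploy = 8+5 = 13
ES_Load testing = 9; EF_Load testing = 9+3 = 12
ES_Documentation = max(EF_Frontend dev=4, EF_Unit tests=8, EF_Security audit=26, EF_Staging deploy=13, EF_Load testing=12) = 26; EF_Documentation = 26+6 = 32
Expected project duration μ = 32 days. Critical path: Database migration → Code review → Security audit → Documentation.

Variance along critical path = 4.000 + 2.778 + 1.778 + 0.444 = 9.000; σ = √9.000 = 3.000 days.
Z = (38 − 32) / 3.000 = 2.000
P(T ≤ 38) = Φ(2.000) ≈ 0.977

0.977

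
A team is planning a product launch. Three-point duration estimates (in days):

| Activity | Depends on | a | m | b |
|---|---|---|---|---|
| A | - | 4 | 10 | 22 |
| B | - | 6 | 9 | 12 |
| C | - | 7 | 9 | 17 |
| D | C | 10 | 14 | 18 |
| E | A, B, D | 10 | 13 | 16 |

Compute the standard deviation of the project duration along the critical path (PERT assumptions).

te_A = (4 + 4·10 + 22)/6 = 66/6 = 11; σ²_A = ((22−4)/6)² = 9.000
te_B = (6 + 4·9 + 12)/6 = 54/6 = 9; σ²_B = ((12−6)/6)² = 1.000
te_C = (7 + 4·9 + 17)/6 = 60/6 = 10; σ²_C = ((17−7)/6)² = 2.778
te_D = (10 + 4·14 + 18)/6 = 84/6 = 14; σ²_D = ((18−10)/6)² = 1.778
te_E = (10 + 4·13 + 16)/6 = 78/6 = 13; σ²_E = ((16−10)/6)² = 1.000

Forward pass:
ES_A = 0; EF_A = 11
ES_B = 0; EF_B = 9
ES_C = 0; EF_C = 10
ES_D = 10; EF_D = 10+14 = 24
ES_E = max(EF_A=11, EF_B=9, EF_D=24) = 24; EF_E = 24+13 = 37
Expected project duration μ = 37 days. Critical path: C → D → E.

Variance along critical path = 2.778 + 1.778 + 1.000 = 5.556
σ = √5.556 = 2.357 days

2.36 days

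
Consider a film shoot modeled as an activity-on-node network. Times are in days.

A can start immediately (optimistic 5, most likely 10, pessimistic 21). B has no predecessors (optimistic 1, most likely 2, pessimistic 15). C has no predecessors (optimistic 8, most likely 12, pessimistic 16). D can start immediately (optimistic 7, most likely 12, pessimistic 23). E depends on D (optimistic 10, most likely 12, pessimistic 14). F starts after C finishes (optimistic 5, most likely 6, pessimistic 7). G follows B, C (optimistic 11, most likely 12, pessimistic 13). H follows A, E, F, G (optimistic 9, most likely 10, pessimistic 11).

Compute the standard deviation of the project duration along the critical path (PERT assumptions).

2.77 days

te_A = (5 + 4·10 + 21)/6 = 66/6 = 11; σ²_A = ((21−5)/6)² = 7.111
te_B = (1 + 4·2 + 15)/6 = 24/6 = 4; σ²_B = ((15−1)/6)² = 5.444
te_C = (8 + 4·12 + 16)/6 = 72/6 = 12; σ²_C = ((16−8)/6)² = 1.778
te_D = (7 + 4·12 + 23)/6 = 78/6 = 13; σ²_D = ((23−7)/6)² = 7.111
te_E = (10 + 4·12 + 14)/6 = 72/6 = 12; σ²_E = ((14−10)/6)² = 0.444
te_F = (5 + 4·6 + 7)/6 = 36/6 = 6; σ²_F = ((7−5)/6)² = 0.111
te_G = (11 + 4·12 + 13)/6 = 72/6 = 12; σ²_G = ((13−11)/6)² = 0.111
te_H = (9 + 4·10 + 11)/6 = 60/6 = 10; σ²_H = ((11−9)/6)² = 0.111

Forward pass:
ES_A = 0; EF_A = 11
ES_B = 0; EF_B = 4
ES_C = 0; EF_C = 12
ES_D = 0; EF_D = 13
ES_E = 13; EF_E = 13+12 = 25
ES_F = 12; EF_F = 12+6 = 18
ES_G = max(EF_B=4, EF_C=12) = 12; EF_G = 12+12 = 24
ES_H = max(EF_A=11, EF_E=25, EF_F=18, EF_G=24) = 25; EF_H = 25+10 = 35
Expected project duration μ = 35 days. Critical path: D → E → H.

Variance along critical path = 7.111 + 0.444 + 0.111 = 7.667
σ = √7.667 = 2.769 days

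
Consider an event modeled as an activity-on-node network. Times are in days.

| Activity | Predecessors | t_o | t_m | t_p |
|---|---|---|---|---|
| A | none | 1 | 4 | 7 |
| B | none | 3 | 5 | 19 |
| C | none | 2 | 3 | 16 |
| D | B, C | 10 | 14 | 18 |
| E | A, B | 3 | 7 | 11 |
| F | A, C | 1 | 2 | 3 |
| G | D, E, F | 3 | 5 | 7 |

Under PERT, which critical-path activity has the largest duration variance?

B

te_A = (1 + 4·4 + 7)/6 = 24/6 = 4; σ²_A = ((7−1)/6)² = 1.000
te_B = (3 + 4·5 + 19)/6 = 42/6 = 7; σ²_B = ((19−3)/6)² = 7.111
te_C = (2 + 4·3 + 16)/6 = 30/6 = 5; σ²_C = ((16−2)/6)² = 5.444
te_D = (10 + 4·14 + 18)/6 = 84/6 = 14; σ²_D = ((18−10)/6)² = 1.778
te_E = (3 + 4·7 + 11)/6 = 42/6 = 7; σ²_E = ((11−3)/6)² = 1.778
te_F = (1 + 4·2 + 3)/6 = 12/6 = 2; σ²_F = ((3−1)/6)² = 0.111
te_G = (3 + 4·5 + 7)/6 = 30/6 = 5; σ²_G = ((7−3)/6)² = 0.444

Forward pass:
ES_A = 0; EF_A = 4
ES_B = 0; EF_B = 7
ES_C = 0; EF_C = 5
ES_D = max(EF_B=7, EF_C=5) = 7; EF_D = 7+14 = 21
ES_E = max(EF_A=4, EF_B=7) = 7; EF_E = 7+7 = 14
ES_F = max(EF_A=4, EF_C=5) = 5; EF_F = 5+2 = 7
ES_G = max(EF_D=21, EF_E=14, EF_F=7) = 21; EF_G = 21+5 = 26
Expected project duration μ = 26 days. Critical path: B → D → G.

Variances on critical path: σ²_B=7.111, σ²_D=1.778, σ²_G=0.444.
Largest is σ²_B = 7.111.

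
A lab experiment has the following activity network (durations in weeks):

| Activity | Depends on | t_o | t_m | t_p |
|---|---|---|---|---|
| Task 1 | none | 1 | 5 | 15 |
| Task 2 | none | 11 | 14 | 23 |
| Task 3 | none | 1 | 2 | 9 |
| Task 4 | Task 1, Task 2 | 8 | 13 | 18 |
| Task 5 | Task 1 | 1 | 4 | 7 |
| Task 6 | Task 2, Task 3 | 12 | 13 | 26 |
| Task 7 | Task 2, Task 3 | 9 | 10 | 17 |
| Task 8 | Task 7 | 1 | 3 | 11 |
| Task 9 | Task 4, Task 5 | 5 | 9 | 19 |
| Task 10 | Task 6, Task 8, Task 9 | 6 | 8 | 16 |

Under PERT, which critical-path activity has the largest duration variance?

Task 9

te_Task 1 = (1 + 4·5 + 15)/6 = 36/6 = 6; σ²_Task 1 = ((15−1)/6)² = 5.444
te_Task 2 = (11 + 4·14 + 23)/6 = 90/6 = 15; σ²_Task 2 = ((23−11)/6)² = 4.000
te_Task 3 = (1 + 4·2 + 9)/6 = 18/6 = 3; σ²_Task 3 = ((9−1)/6)² = 1.778
te_Task 4 = (8 + 4·13 + 18)/6 = 78/6 = 13; σ²_Task 4 = ((18−8)/6)² = 2.778
te_Task 5 = (1 + 4·4 + 7)/6 = 24/6 = 4; σ²_Task 5 = ((7−1)/6)² = 1.000
te_Task 6 = (12 + 4·13 + 26)/6 = 90/6 = 15; σ²_Task 6 = ((26−12)/6)² = 5.444
te_Task 7 = (9 + 4·10 + 17)/6 = 66/6 = 11; σ²_Task 7 = ((17−9)/6)² = 1.778
te_Task 8 = (1 + 4·3 + 11)/6 = 24/6 = 4; σ²_Task 8 = ((11−1)/6)² = 2.778
te_Task 9 = (5 + 4·9 + 19)/6 = 60/6 = 10; σ²_Task 9 = ((19−5)/6)² = 5.444
te_Task 10 = (6 + 4·8 + 16)/6 = 54/6 = 9; σ²_Task 10 = ((16−6)/6)² = 2.778

Forward pass:
ES_Task 1 = 0; EF_Task 1 = 6
ES_Task 2 = 0; EF_Task 2 = 15
ES_Task 3 = 0; EF_Task 3 = 3
ES_Task 4 = max(EF_Task 1=6, EF_Task 2=15) = 15; EF_Task 4 = 15+13 = 28
ES_Task 5 = 6; EF_Task 5 = 6+4 = 10
ES_Task 6 = max(EF_Task 2=15, EF_Task 3=3) = 15; EF_Task 6 = 15+15 = 30
ES_Task 7 = max(EF_Task 2=15, EF_Task 3=3) = 15; EF_Task 7 = 15+11 = 26
ES_Task 8 = 26; EF_Task 8 = 26+4 = 30
ES_Task 9 = max(EF_Task 4=28, EF_Task 5=10) = 28; EF_Task 9 = 28+10 = 38
ES_Task 10 = max(EF_Task 6=30, EF_Task 8=30, EF_Task 9=38) = 38; EF_Task 10 = 38+9 = 47
Expected project duration μ = 47 weeks. Critical path: Task 2 → Task 4 → Task 9 → Task 10.

Variances on critical path: σ²_Task 2=4.000, σ²_Task 4=2.778, σ²_Task 9=5.444, σ²_Task 10=2.778.
Largest is σ²_Task 9 = 5.444.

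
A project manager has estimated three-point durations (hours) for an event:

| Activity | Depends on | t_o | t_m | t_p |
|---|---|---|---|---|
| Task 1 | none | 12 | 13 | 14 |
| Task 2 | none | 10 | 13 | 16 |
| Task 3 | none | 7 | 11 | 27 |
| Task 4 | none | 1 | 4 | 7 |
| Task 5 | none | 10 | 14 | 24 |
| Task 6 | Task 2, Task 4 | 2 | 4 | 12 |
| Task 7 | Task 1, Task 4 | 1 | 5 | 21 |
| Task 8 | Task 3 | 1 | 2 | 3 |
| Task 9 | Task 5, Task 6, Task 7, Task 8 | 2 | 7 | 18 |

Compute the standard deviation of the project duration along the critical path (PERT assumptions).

te_Task 1 = (12 + 4·13 + 14)/6 = 78/6 = 13; σ²_Task 1 = ((14−12)/6)² = 0.111
te_Task 2 = (10 + 4·13 + 16)/6 = 78/6 = 13; σ²_Task 2 = ((16−10)/6)² = 1.000
te_Task 3 = (7 + 4·11 + 27)/6 = 78/6 = 13; σ²_Task 3 = ((27−7)/6)² = 11.111
te_Task 4 = (1 + 4·4 + 7)/6 = 24/6 = 4; σ²_Task 4 = ((7−1)/6)² = 1.000
te_Task 5 = (10 + 4·14 + 24)/6 = 90/6 = 15; σ²_Task 5 = ((24−10)/6)² = 5.444
te_Task 6 = (2 + 4·4 + 12)/6 = 30/6 = 5; σ²_Task 6 = ((12−2)/6)² = 2.778
te_Task 7 = (1 + 4·5 + 21)/6 = 42/6 = 7; σ²_Task 7 = ((21−1)/6)² = 11.111
te_Task 8 = (1 + 4·2 + 3)/6 = 12/6 = 2; σ²_Task 8 = ((3−1)/6)² = 0.111
te_Task 9 = (2 + 4·7 + 18)/6 = 48/6 = 8; σ²_Task 9 = ((18−2)/6)² = 7.111

Forward pass:
ES_Task 1 = 0; EF_Task 1 = 13
ES_Task 2 = 0; EF_Task 2 = 13
ES_Task 3 = 0; EF_Task 3 = 13
ES_Task 4 = 0; EF_Task 4 = 4
ES_Task 5 = 0; EF_Task 5 = 15
ES_Task 6 = max(EF_Task 2=13, EF_Task 4=4) = 13; EF_Task 6 = 13+5 = 18
ES_Task 7 = max(EF_Task 1=13, EF_Task 4=4) = 13; EF_Task 7 = 13+7 = 20
ES_Task 8 = 13; EF_Task 8 = 13+2 = 15
ES_Task 9 = max(EF_Task 5=15, EF_Task 6=18, EF_Task 7=20, EF_Task 8=15) = 20; EF_Task 9 = 20+8 = 28
Expected project duration μ = 28 hours. Critical path: Task 1 → Task 7 → Task 9.

Variance along critical path = 0.111 + 11.111 + 7.111 = 18.333
σ = √18.333 = 4.282 hours

4.28 hours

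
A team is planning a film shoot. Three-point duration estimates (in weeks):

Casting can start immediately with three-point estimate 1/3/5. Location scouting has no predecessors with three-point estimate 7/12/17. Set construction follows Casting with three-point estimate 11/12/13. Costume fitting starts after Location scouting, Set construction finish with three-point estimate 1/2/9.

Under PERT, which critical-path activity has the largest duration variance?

Costume fitting

te_Casting = (1 + 4·3 + 5)/6 = 18/6 = 3; σ²_Casting = ((5−1)/6)² = 0.444
te_Location scouting = (7 + 4·12 + 17)/6 = 72/6 = 12; σ²_Location scouting = ((17−7)/6)² = 2.778
te_Set construction = (11 + 4·12 + 13)/6 = 72/6 = 12; σ²_Set construction = ((13−11)/6)² = 0.111
te_Costume fitting = (1 + 4·2 + 9)/6 = 18/6 = 3; σ²_Costume fitting = ((9−1)/6)² = 1.778

Forward pass:
ES_Casting = 0; EF_Casting = 3
ES_Location scouting = 0; EF_Location scouting = 12
ES_Set construction = 3; EF_Set construction = 3+12 = 15
ES_Costume fitting = max(EF_Location scouting=12, EF_Set construction=15) = 15; EF_Costume fitting = 15+3 = 18
Expected project duration μ = 18 weeks. Critical path: Casting → Set construction → Costume fitting.

Variances on critical path: σ²_Casting=0.444, σ²_Set construction=0.111, σ²_Costume fitting=1.778.
Largest is σ²_Costume fitting = 1.778.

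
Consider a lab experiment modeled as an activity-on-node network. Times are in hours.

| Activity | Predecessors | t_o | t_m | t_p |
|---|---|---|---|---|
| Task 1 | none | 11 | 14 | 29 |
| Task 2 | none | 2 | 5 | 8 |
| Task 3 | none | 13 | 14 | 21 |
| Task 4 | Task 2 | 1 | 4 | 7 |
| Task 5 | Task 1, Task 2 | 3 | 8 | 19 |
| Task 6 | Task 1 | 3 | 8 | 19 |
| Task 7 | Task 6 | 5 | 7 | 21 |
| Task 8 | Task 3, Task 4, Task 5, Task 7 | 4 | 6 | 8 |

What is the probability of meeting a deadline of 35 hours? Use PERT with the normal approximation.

0.152

te_Task 1 = (11 + 4·14 + 29)/6 = 96/6 = 16; σ²_Task 1 = ((29−11)/6)² = 9.000
te_Task 2 = (2 + 4·5 + 8)/6 = 30/6 = 5; σ²_Task 2 = ((8−2)/6)² = 1.000
te_Task 3 = (13 + 4·14 + 21)/6 = 90/6 = 15; σ²_Task 3 = ((21−13)/6)² = 1.778
te_Task 4 = (1 + 4·4 + 7)/6 = 24/6 = 4; σ²_Task 4 = ((7−1)/6)² = 1.000
te_Task 5 = (3 + 4·8 + 19)/6 = 54/6 = 9; σ²_Task 5 = ((19−3)/6)² = 7.111
te_Task 6 = (3 + 4·8 + 19)/6 = 54/6 = 9; σ²_Task 6 = ((19−3)/6)² = 7.111
te_Task 7 = (5 + 4·7 + 21)/6 = 54/6 = 9; σ²_Task 7 = ((21−5)/6)² = 7.111
te_Task 8 = (4 + 4·6 + 8)/6 = 36/6 = 6; σ²_Task 8 = ((8−4)/6)² = 0.444

Forward pass:
ES_Task 1 = 0; EF_Task 1 = 16
ES_Task 2 = 0; EF_Task 2 = 5
ES_Task 3 = 0; EF_Task 3 = 15
ES_Task 4 = 5; EF_Task 4 = 5+4 = 9
ES_Task 5 = max(EF_Task 1=16, EF_Task 2=5) = 16; EF_Task 5 = 16+9 = 25
ES_Task 6 = 16; EF_Task 6 = 16+9 = 25
ES_Task 7 = 25; EF_Task 7 = 25+9 = 34
ES_Task 8 = max(EF_Task 3=15, EF_Task 4=9, EF_Task 5=25, EF_Task 7=34) = 34; EF_Task 8 = 34+6 = 40
Expected project duration μ = 40 hours. Critical path: Task 1 → Task 6 → Task 7 → Task 8.

Variance along critical path = 9.000 + 7.111 + 7.111 + 0.444 = 23.667; σ = √23.667 = 4.865 hours.
Z = (35 − 40) / 4.865 = -1.028
P(T ≤ 35) = Φ(-1.028) ≈ 0.152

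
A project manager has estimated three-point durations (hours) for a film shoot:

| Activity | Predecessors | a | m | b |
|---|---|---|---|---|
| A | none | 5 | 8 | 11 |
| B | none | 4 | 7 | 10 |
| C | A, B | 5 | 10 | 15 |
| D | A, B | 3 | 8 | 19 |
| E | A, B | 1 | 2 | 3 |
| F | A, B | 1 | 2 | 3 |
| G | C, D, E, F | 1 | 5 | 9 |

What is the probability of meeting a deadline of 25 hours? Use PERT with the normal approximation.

0.802

te_A = (5 + 4·8 + 11)/6 = 48/6 = 8; σ²_A = ((11−5)/6)² = 1.000
te_B = (4 + 4·7 + 10)/6 = 42/6 = 7; σ²_B = ((10−4)/6)² = 1.000
te_C = (5 + 4·10 + 15)/6 = 60/6 = 10; σ²_C = ((15−5)/6)² = 2.778
te_D = (3 + 4·8 + 19)/6 = 54/6 = 9; σ²_D = ((19−3)/6)² = 7.111
te_E = (1 + 4·2 + 3)/6 = 12/6 = 2; σ²_E = ((3−1)/6)² = 0.111
te_F = (1 + 4·2 + 3)/6 = 12/6 = 2; σ²_F = ((3−1)/6)² = 0.111
te_G = (1 + 4·5 + 9)/6 = 30/6 = 5; σ²_G = ((9−1)/6)² = 1.778

Forward pass:
ES_A = 0; EF_A = 8
ES_B = 0; EF_B = 7
ES_C = max(EF_A=8, EF_B=7) = 8; EF_C = 8+10 = 18
ES_D = max(EF_A=8, EF_B=7) = 8; EF_D = 8+9 = 17
ES_E = max(EF_A=8, EF_B=7) = 8; EF_E = 8+2 = 10
ES_F = max(EF_A=8, EF_B=7) = 8; EF_F = 8+2 = 10
ES_G = max(EF_C=18, EF_D=17, EF_E=10, EF_F=10) = 18; EF_G = 18+5 = 23
Expected project duration μ = 23 hours. Critical path: A → C → G.

Variance along critical path = 1.000 + 2.778 + 1.778 = 5.556; σ = √5.556 = 2.357 hours.
Z = (25 − 23) / 2.357 = 0.849
P(T ≤ 25) = Φ(0.849) ≈ 0.802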